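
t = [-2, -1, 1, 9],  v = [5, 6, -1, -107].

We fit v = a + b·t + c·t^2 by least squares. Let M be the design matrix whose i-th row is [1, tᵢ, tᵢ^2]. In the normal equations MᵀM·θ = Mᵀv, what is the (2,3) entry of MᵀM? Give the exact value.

Row 2 ↔ basis t, column 3 ↔ basis t^2, so (MᵀM)_{2,3} = Σᵢ (t)·(t^2) = (-2)·(4) + (-1)·(1) + (1)·(1) + (9)·(81) = 721.

721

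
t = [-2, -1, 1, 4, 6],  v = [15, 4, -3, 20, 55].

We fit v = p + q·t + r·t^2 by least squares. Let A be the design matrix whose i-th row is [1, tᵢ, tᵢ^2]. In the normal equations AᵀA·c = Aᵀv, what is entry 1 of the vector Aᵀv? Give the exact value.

91

Entry 1 ↔ basis 1, so (Aᵀv)_{1} = Σᵢ vᵢ = (1)·(15) + (1)·(4) + (1)·(-3) + (1)·(20) + (1)·(55) = 91.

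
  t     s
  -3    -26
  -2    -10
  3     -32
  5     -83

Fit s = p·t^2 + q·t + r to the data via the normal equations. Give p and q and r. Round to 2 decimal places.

p = -3.11, q = -1.02, r = -0.47

Setting ∂/∂p … = 0 gives: 803·p + 117·q + 47·r = -2637;  117·p + 47·q + 3·r = -413;  47·p + 3·q + 4·r = -151.
Inverting the 3×3 Gram matrix, [p, q, r]ᵀ = [-28207/9076, -9265/9076, -2119/4538]ᵀ.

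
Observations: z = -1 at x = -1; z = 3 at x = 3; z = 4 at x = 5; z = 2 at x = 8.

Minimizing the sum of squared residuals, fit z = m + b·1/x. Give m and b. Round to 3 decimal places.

Compute the Gram sums: Σ1 = 4, Σ1/x = -41/120, Σ1/x·1/x = 16801/14400.
And Σz = 8, Σ1/x·z = 61/20.
MᵀM·[m, b]ᵀ = Mᵀz becomes [[4, -41/120]; [-41/120, 16801/14400]]·[m, b]ᵀ = [8, 61/20]ᵀ.
Determinant 4·(16801/14400) − (-41/120)² = 21841/4800.
m = (8·(16801/14400) − (-41/120)·(61/20))/(21841/4800) = 149414/65523; b = (4·(61/20) − (-41/120)·8)/(21841/4800) = 71680/21841.

m = 2.280, b = 3.282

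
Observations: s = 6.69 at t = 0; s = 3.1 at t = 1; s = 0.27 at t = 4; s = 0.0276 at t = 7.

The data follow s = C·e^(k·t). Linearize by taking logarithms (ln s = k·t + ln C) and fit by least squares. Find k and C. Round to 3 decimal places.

k = -0.788, C = 6.663

Taking logs, ln s = k·t + ln C, so regress ln s on t.
Σt = 12.0000, Σ(t)² = 66.0000, Σln s = -1.8673, Σt·ln s = -29.2355.
Equations: 66.0000·k + 12.0000·ln C = -29.2355;  12.0000·k + 4·ln C = -1.8673.
Δ = 66.0000·4 − (12.0000)² = 120.0000; k = (-29.2355·4 − 12.0000·-1.8673)/120.0000 = -0.78779, ln C = (66.0000·-1.8673 − 12.0000·-29.2355)/120.0000 = 1.89656, so C = exp(1.89656) = 6.66293.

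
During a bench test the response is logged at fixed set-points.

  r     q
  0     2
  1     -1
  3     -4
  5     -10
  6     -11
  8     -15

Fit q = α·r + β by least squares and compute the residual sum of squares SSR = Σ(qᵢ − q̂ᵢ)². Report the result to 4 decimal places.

SSR = 2.1068

With design matrix X, XᵀX = [[135, 23]; [23, 6]] and Xᵀq = [-249, -39]ᵀ.
Eliminating β: 6·(row 1) − 23·(row 2) gives 281·α = 6·(-249) − 23·(-39) = -597, so α = -597/281.
Then β = ((-39) − 23·(-597/281))/6 = 462/281.
Residuals: 100/281, -146/281, 205/281, -287/281, 29/281, 99/281; SSR = 592/281.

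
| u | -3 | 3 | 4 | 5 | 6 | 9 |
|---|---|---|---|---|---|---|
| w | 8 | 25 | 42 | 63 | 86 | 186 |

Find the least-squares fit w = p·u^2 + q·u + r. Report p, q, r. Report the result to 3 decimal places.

AᵀA·[p, q, r]ᵀ = Aᵀw reads: 8900·p + 1134·q + 176·r = 20706;  1134·p + 176·q + 24·r = 2724;  176·p + 24·q + 6·r = 410.
(Σu^2·u^2 = 8900, Σu^2·u = 1134, Σu^2 = 176, Σu·u = 176, Σu = 24, Σ1 = 6, Σu^2·w = 20706, Σu·w = 2724, Σw = 410.)
Solving the 3×3 system (Gaussian elimination) gives p = 34234/17113, q = 239367/85565, r = -131513/85565.

p = 2.000, q = 2.797, r = -1.537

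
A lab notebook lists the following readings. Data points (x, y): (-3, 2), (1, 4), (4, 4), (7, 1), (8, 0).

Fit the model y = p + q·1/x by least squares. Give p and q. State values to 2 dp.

The normal equations are: 5·p + (199/168)·q = 11;  (199/168)·p + (34141/28224)·q = 94/21.
Determinant 5·(34141/28224) − (199/168)² = 4097/882.
p = (11·(34141/28224) − (199/168)·(94/21))/(4097/882) = 225903/131104; q = (5·(94/21) − (199/168)·11)/(4097/882) = 32991/16388.

p = 1.72, q = 2.01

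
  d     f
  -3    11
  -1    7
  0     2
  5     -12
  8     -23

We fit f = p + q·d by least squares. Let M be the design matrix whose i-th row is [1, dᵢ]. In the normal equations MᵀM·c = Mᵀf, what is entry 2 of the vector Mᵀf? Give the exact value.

Entry 2 ↔ basis d, so (Mᵀf)_{2} = Σᵢ (d)·fᵢ = (-3)·(11) + (-1)·(7) + (0)·(2) + (5)·(-12) + (8)·(-23) = -284.

-284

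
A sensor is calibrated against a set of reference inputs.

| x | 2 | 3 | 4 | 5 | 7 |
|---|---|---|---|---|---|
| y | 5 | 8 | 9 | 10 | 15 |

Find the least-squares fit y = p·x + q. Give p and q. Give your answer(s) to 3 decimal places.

The normal equations are: 103·p + 21·q = 225;  21·p + 5·q = 47.
(Σx·x = 103, Σx = 21, Σ1 = 5, Σx·y = 225, Σy = 47.)
det = 103·5 − 21² = 74.
p = (225·5 − 21·47)/74 = 69/37; q = (103·47 − 21·225)/74 = 58/37.

p = 1.865, q = 1.568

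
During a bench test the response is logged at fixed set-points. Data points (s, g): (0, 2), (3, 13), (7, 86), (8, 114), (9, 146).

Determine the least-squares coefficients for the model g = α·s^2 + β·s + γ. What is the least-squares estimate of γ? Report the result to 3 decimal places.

γ = 1.876

Compute the Gram sums: Σs^2·s^2 = 13139, Σs^2·s = 1611, Σs^2 = 203, Σs·s = 203, Σs = 27, Σ1 = 5.
Moment sums: Σs^2·g = 23453, Σs·g = 2867, Σg = 361.
Normal equations: [[13139, 1611, 203]; [1611, 203, 27]; [203, 27, 5]]·[α, β, γ]ᵀ = [23453, 2867, 361]ᵀ.
Inverting the 3×3 Gram matrix, [α, β, γ]ᵀ = [269/132, -1315/572, 805/429]ᵀ.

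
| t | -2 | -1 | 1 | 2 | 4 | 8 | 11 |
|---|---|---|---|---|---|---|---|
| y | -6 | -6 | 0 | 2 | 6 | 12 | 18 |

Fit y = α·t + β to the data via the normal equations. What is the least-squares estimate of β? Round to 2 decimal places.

β = -2.46

Entries of XᵀX: Σt·t = 211, Σt = 23, Σ1 = 7.
Moment sums: Σt·y = 340, Σy = 26.
Δ = 211·7 − 23² = 948.
α = (340·7 − 23·26)/948 = 297/158; β = (211·26 − 23·340)/948 = -389/158.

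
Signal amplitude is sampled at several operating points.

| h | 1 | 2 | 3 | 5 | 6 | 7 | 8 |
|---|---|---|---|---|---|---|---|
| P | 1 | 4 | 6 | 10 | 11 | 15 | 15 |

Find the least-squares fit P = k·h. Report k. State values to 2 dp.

The normal equations are: 188·k = 368.
Hence k = 368 / 188 ≈ 1.95745.

k = 1.96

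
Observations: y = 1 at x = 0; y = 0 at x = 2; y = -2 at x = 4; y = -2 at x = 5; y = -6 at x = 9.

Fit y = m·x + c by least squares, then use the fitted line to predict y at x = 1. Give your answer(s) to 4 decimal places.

Sums needed: Σx·x = 126, Σx = 20, Σ1 = 5.
For Mᵀy: Σx·y = -72, Σy = -9.
Determinant 126·5 − 20² = 230.
m = ((-72)·5 − 20·(-9))/230 = -18/23; c = (126·(-9) − 20·(-72))/230 = 153/115.
At x = 1: ŷ = (-18/23)·(1) + (153/115)·(1) = 63/115.

ŷ = 0.5478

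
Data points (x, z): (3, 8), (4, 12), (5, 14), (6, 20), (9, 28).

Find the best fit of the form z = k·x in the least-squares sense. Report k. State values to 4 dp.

k = 3.0778

Forming MᵀM = [[167]] and Mᵀz = [514]ᵀ gives MᵀM·[k]ᵀ = Mᵀz.
k = 514/167 = 3.07784.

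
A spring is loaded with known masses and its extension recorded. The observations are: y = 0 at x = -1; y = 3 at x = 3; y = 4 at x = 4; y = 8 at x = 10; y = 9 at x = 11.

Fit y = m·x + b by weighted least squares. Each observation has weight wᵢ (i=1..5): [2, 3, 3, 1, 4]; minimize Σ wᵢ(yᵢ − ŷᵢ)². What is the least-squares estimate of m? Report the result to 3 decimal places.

m = 0.741

AᵀWA·[m, b]ᵀ = AᵀWy reads: 661·m + 73·b = 551;  73·m + 13·b = 65.
Eliminating b: 13·(row 1) − 73·(row 2) gives 3264·m = 13·551 − 73·65 = 2418, so m = 403/544.
Then b = (65 − 73·(403/544))/13 = 457/544.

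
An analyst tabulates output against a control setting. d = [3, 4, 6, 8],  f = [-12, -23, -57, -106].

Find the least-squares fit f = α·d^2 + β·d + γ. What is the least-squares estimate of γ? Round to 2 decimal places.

Forming AᵀA = [[5729, 819, 125]; [819, 125, 21]; [125, 21, 4]] and Aᵀf = [-9312, -1318, -198]ᵀ gives AᵀA·[α, β, γ]ᵀ = Aᵀf.
Row-reducing yields α = -1521/796, β = 1753/796, γ = -537/398.

γ = -1.35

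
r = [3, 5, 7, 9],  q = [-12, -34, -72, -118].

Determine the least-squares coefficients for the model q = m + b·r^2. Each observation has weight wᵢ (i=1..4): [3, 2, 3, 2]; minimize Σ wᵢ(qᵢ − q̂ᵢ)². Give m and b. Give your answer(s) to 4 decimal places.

m = 1.6573, b = -1.4833

With design matrix A, AᵀWA = [[10, 386]; [386, 21818]] and AᵀWq = [-556, -31724]ᵀ.
Eliminating b: 21818·(row 1) − 386·(row 2) gives 69184·m = 21818·(-556) − 386·(-31724) = 114656, so m = 3583/2162.
Then b = ((-31724) − 386·(3583/2162))/21818 = -3207/2162.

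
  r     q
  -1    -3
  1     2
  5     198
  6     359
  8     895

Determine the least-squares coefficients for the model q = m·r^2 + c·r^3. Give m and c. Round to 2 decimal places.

Sums needed: Σr^2·r^2 = 6019, Σr^2·r^3 = 43669, Σr^3·r^3 = 324427.
Right-hand side: Σr^2·q = 75153, Σr^3·q = 560539.
So MᵀM·[m, c]ᵀ = Mᵀq: [[6019, 43669]; [43669, 324427]]·[m, c]ᵀ = [75153, 560539]ᵀ.
Δ = 6019·324427 − 43669² = 45744552.
m = (75153·324427 − 43669·560539)/45744552 = -24128815/11436138; c = (6019·560539 − 43669·75153)/45744552 = 23006971/11436138.

m = -2.11, c = 2.01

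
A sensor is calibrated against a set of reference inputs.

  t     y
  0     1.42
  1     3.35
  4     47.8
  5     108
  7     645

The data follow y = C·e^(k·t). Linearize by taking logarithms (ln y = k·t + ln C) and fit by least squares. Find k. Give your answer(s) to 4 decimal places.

k = 0.8737

Taking logs, ln y = k·t + ln C, so regress ln y on t.
XᵀX = [[91.0000, 17.0000]; [17.0000, 5]], rhs = [85.3725, 16.5780]ᵀ  (here Σt = 17.0000, Σ(t)² = 91.0000, Σln y = 16.5780, Σt·ln y = 85.3725).
Δ = 91.0000·5 − (17.0000)² = 166.0000; k = (85.3725·5 − 17.0000·16.5780)/166.0000 = 0.87371, ln C = (91.0000·16.5780 − 17.0000·85.3725)/166.0000 = 0.34499.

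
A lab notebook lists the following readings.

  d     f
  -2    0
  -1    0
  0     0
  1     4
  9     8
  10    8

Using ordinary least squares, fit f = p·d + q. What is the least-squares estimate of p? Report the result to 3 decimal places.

With design matrix M, MᵀM = [[187, 17]; [17, 6]] and Mᵀf = [156, 20]ᵀ.
Eliminating q: 6·(row 1) − 17·(row 2) gives 833·p = 6·156 − 17·20 = 596, so p = 596/833.
Then q = (20 − 17·(596/833))/6 = 64/49.

p = 0.715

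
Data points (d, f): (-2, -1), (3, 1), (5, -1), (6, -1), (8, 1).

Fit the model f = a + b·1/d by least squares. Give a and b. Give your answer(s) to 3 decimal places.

From the data, Σ1 = 5, Σ1/d = 13/40, Σ1/d·1/d = 6401/14400.
Moment sums: Σf = -1, Σ1/d·f = 71/120.
Δ = 5·(6401/14400) − (13/40)² = 7621/3600.
a = ((-1)·(6401/14400) − (13/40)·(71/120))/(7621/3600) = -4585/15242; b = (5·(71/120) − (13/40)·(-1))/(7621/3600) = 11820/7621.

a = -0.301, b = 1.551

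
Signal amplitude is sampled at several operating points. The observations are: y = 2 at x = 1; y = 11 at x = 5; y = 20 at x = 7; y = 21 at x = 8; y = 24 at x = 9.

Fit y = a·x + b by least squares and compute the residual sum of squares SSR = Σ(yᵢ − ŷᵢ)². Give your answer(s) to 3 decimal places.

Normal-equation sums: Σx·x = 220, Σx = 30, Σ1 = 5.
And Σx·y = 581, Σy = 78.
MᵀM·[a, b]ᵀ = Mᵀy becomes [[220, 30]; [30, 5]]·[a, b]ᵀ = [581, 78]ᵀ.
Determinant 220·5 − 30² = 200.
a = (581·5 − 30·78)/200 = 113/40; b = (220·78 − 30·581)/200 = -27/20.
Residuals: 21/40, -71/40, 63/40, -1/4, -3/40; SSR = 239/40.

SSR = 5.975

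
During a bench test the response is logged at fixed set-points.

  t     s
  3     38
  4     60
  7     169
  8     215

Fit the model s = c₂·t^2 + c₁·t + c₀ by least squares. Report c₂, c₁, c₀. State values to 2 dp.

The normal system MᵀM·[c₂, c₁, c₀]ᵀ = Mᵀs is [[6834, 946, 138]; [946, 138, 22]; [138, 22, 4]]·[c₂, c₁, c₀]ᵀ = [23343, 3257, 482]ᵀ.
Row-reducing yields c₂ = 3, c₁ = 45/17, c₀ = 83/34.

c₂ = 3.00, c₁ = 2.65, c₀ = 2.44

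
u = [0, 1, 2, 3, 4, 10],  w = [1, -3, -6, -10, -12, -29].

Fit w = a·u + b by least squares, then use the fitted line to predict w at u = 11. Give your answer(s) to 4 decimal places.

From the data, Σu·u = 130, Σu = 20, Σ1 = 6.
Moment sums: Σu·w = -383, Σw = -59.
So AᵀA·[a, b]ᵀ = Aᵀw: [[130, 20]; [20, 6]]·[a, b]ᵀ = [-383, -59]ᵀ.
det = 130·6 − 20² = 380.
a = ((-383)·6 − 20·(-59))/380 = -559/190; b = (130·(-59) − 20·(-383))/380 = -1/38.
At u = 11: ŵ = (-559/190)·(11) + (-1/38)·(1) = -3077/95.

ŵ = -32.3895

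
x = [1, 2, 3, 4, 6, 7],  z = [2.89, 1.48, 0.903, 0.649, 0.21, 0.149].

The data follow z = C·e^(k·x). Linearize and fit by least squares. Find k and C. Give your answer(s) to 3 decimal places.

k = -0.489, C = 4.265

Linearized form: ln z = k·x + ln C. From the 6 transformed points,
XᵀX = [[115.0000, 23.0000]; [23.0000, 6]], rhs = [-22.8806, -2.5455]ᵀ  (here Σx = 23.0000, Σ(x)² = 115.0000, Σln z = -2.5455, Σx·ln z = -22.8806).
Solving (det = 161.0000): k = -0.48905, ln C = 1.45043, so C = exp(1.45043) = 4.26496.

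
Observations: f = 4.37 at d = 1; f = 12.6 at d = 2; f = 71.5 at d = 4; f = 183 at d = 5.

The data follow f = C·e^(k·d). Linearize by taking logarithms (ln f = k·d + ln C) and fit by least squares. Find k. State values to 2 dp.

k = 0.92

Let Y = ln f. Fitting Y = k·d + ln C by least squares:
Σd = 12.0000, Σ(d)² = 46.0000, Σln f = 13.4876, Σd·ln f = 49.6684.
Equations: 46.0000·k + 12.0000·ln C = 49.6684;  12.0000·k + 4·ln C = 13.4876.
Slope k = (n·Σd·ln f − Σd·Σln f)/(n·Σ(d)² − (Σd)²) = (4·49.6684 − 12.0000·13.4876)/40.0000 = 0.92054; ln C = (Σln f − k·Σd)/n = 0.61028.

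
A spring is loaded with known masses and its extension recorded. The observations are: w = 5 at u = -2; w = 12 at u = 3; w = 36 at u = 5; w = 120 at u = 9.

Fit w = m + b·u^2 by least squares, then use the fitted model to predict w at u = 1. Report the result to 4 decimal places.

ŵ = 0.2239

Sums needed: Σ1 = 4, Σu^2 = 119, Σu^2·u^2 = 7283.
And Σw = 173, Σu^2·w = 10748.
So XᵀX·[m, b]ᵀ = Xᵀw: [[4, 119]; [119, 7283]]·[m, b]ᵀ = [173, 10748]ᵀ.
Determinant 4·7283 − 119² = 14971.
m = (173·7283 − 119·10748)/14971 = -19053/14971; b = (4·10748 − 119·173)/14971 = 22405/14971.
At u = 1: ŵ = (-19053/14971)·(1) + (22405/14971)·(1) = 3352/14971.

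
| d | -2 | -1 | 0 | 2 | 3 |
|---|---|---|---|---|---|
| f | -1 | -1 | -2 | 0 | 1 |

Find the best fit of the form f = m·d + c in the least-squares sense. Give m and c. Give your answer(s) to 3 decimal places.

m = 0.419, c = -0.767

Normal-equation sums: Σd·d = 18, Σd = 2, Σ1 = 5.
Right-hand side: Σd·f = 6, Σf = -3.
Normal equations: [[18, 2]; [2, 5]]·[m, c]ᵀ = [6, -3]ᵀ.
Eliminating c: 5·(row 1) − 2·(row 2) gives 86·m = 5·6 − 2·(-3) = 36, so m = 18/43.
Then c = ((-3) − 2·(18/43))/5 = -33/43.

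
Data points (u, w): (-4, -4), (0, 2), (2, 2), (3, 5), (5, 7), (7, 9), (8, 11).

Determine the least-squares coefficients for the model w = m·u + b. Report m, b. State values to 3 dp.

Compute the Gram sums: Σu·u = 167, Σu = 21, Σ1 = 7.
For Mᵀw: Σu·w = 221, Σw = 32.
det = 167·7 − 21² = 728.
m = (221·7 − 21·32)/728 = 125/104; b = (167·32 − 21·221)/728 = 703/728.

m = 1.202, b = 0.966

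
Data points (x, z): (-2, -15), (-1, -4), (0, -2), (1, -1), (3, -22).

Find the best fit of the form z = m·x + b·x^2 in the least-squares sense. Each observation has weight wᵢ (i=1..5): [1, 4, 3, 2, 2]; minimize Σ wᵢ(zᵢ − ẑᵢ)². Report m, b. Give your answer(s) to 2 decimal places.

m = 1.45, b = -2.92

AᵀWA·[m, b]ᵀ = AᵀWz reads: 28·m + 44·b = -88;  44·m + 184·b = -474.
det = 28·184 − 44² = 3216.
m = ((-88)·184 − 44·(-474))/3216 = 583/402; b = (28·(-474) − 44·(-88))/3216 = -1175/402.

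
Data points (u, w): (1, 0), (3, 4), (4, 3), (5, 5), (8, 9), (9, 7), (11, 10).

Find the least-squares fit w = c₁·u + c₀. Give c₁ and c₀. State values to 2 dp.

Sums needed: Σu·u = 317, Σu = 41, Σ1 = 7.
Moment sums: Σu·w = 294, Σw = 38.
Δ = 317·7 − 41² = 538.
c₁ = (294·7 − 41·38)/538 = 250/269; c₀ = (317·38 − 41·294)/538 = -4/269.

c₁ = 0.93, c₀ = -0.01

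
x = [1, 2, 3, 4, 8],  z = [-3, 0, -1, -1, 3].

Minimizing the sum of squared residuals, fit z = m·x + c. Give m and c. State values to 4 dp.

From the data, Σx·x = 94, Σx = 18, Σ1 = 5.
Right-hand side: Σx·z = 14, Σz = -2.
Determinant 94·5 − 18² = 146.
m = (14·5 − 18·(-2))/146 = 53/73; c = (94·(-2) − 18·14)/146 = -220/73.

m = 0.7260, c = -3.0137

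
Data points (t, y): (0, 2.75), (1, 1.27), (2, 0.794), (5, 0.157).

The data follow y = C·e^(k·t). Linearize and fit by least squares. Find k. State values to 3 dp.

k = -0.558

Let Y = ln y. Fitting Y = k·t + ln C by least squares:
Sums: Σt = 8.0000, Σ(t)² = 30.0000, Σln y = -0.8316, Σt·ln y = -9.4799.
Normal system: [[30.0000, 8.0000]; [8.0000, 4]]·[k, ln C]ᵀ = [-9.4799, -0.8316]ᵀ.
Δ = 30.0000·4 − (8.0000)² = 56.0000; k = (-9.4799·4 − 8.0000·-0.8316)/56.0000 = -0.55834, ln C = (30.0000·-0.8316 − 8.0000·-9.4799)/56.0000 = 0.90879.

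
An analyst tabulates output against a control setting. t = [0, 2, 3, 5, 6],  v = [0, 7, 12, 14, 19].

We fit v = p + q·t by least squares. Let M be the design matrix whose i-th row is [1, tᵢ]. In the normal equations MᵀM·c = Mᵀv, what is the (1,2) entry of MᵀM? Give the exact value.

Row 1 ↔ basis 1, column 2 ↔ basis t, so (MᵀM)_{1,2} = Σᵢ t = (1)·(0) + (1)·(2) + (1)·(3) + (1)·(5) + (1)·(6) = 16.

16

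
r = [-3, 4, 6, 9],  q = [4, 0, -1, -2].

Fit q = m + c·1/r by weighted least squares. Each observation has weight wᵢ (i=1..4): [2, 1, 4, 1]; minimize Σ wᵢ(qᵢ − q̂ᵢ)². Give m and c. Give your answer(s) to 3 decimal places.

m = 0.670, c = -9.303

Setting ∂/∂m … = 0 gives: 8·m + (13/36)·c = 2;  (13/36)·m + (529/1296)·c = -32/9.
(Σwᵢ·1 = 8, Σwᵢ·1/r = 13/36, Σwᵢ·1/r·1/r = 529/1296, Σwᵢ·q = 2, Σwᵢ·1/r·q = -32/9.)
Determinant 8·(529/1296) − (13/36)² = 4063/1296.
m = (2·(529/1296) − (13/36)·(-32/9))/(4063/1296) = 2722/4063; c = (8·(-32/9) − (13/36)·2)/(4063/1296) = -37800/4063.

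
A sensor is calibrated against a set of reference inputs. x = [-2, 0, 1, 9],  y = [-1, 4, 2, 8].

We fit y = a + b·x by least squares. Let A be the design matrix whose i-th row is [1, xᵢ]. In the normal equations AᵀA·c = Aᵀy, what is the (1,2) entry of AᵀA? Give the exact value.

Row 1 ↔ basis 1, column 2 ↔ basis x, so (AᵀA)_{1,2} = Σᵢ x = (1)·(-2) + (1)·(0) + (1)·(1) + (1)·(9) = 8.

8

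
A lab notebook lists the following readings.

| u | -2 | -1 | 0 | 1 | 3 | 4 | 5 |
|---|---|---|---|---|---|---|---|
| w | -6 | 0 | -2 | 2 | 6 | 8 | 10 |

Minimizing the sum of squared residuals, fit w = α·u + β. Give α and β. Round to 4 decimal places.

α = 2.1164, β = -0.4521

Compute the Gram sums: Σu·u = 56, Σu = 10, Σ1 = 7.
Moment sums: Σu·w = 114, Σw = 18.
So AᵀA·[α, β]ᵀ = Aᵀw: [[56, 10]; [10, 7]]·[α, β]ᵀ = [114, 18]ᵀ.
Eliminating β: 7·(row 1) − 10·(row 2) gives 292·α = 7·114 − 10·18 = 618, so α = 309/146.
Then β = (18 − 10·(309/146))/7 = -33/73.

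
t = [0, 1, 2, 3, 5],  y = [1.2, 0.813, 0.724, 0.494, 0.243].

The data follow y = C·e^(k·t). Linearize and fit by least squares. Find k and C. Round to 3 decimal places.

Taking logs, ln y = k·t + ln C, so regress ln y on t.
XᵀX = [[39.0000, 11.0000]; [11.0000, 5]], rhs = [-10.0421, -2.4676]ᵀ  (here Σt = 11.0000, Σ(t)² = 39.0000, Σln y = -2.4676, Σt·ln y = -10.0421).
Δ = 39.0000·5 − (11.0000)² = 74.0000; k = (-10.0421·5 − 11.0000·-2.4676)/74.0000 = -0.31172, ln C = (39.0000·-2.4676 − 11.0000·-10.0421)/74.0000 = 0.19226, so C = exp(0.19226) = 1.21199.

k = -0.312, C = 1.212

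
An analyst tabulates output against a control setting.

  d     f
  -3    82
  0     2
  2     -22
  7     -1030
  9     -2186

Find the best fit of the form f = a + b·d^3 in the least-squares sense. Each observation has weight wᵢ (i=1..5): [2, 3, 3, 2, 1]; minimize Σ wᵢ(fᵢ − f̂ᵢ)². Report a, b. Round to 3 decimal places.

a = 1.521, b = -3.003

MᵀWM·[a, b]ᵀ = MᵀWf reads: 11·a + 1385·b = -4142;  1385·a + 768389·b = -2305130.
(Σwᵢ·1 = 11, Σwᵢ·d^3 = 1385, Σwᵢ·d^3·d^3 = 768389, Σwᵢ·f = -4142, Σwᵢ·d^3·f = -2305130.)
det = 11·768389 − 1385² = 6534054.
a = ((-4142)·768389 − 1385·(-2305130))/6534054 = 1656302/1089009; b = (11·(-2305130) − 1385·(-4142))/6534054 = -3269960/1089009.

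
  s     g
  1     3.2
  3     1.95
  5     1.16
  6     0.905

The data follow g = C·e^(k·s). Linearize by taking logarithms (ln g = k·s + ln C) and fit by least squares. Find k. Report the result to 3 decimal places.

k = -0.253

With ln gᵢ as the transformed response and sᵢ as the regressor:
XᵀX = [[71.0000, 15.0000]; [15.0000, 4]], rhs = [3.3098, 1.8796]ᵀ  (here Σs = 15.0000, Σ(s)² = 71.0000, Σln g = 1.8796, Σs·ln g = 3.3098).
Δ = 71.0000·4 − (15.0000)² = 59.0000; k = (3.3098·4 − 15.0000·1.8796)/59.0000 = -0.25346, ln C = (71.0000·1.8796 − 15.0000·3.3098)/59.0000 = 1.42039.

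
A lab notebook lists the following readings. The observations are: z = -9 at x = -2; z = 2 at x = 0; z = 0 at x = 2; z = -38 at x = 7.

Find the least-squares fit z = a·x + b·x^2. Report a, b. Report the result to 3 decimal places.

a = 2.265, b = -1.099

Setting ∂/∂a … = 0 gives: 57·a + 343·b = -248;  343·a + 2433·b = -1898.
Determinant 57·2433 − 343² = 21032.
a = ((-248)·2433 − 343·(-1898))/21032 = 2165/956; b = (57·(-1898) − 343·(-248))/21032 = -1051/956.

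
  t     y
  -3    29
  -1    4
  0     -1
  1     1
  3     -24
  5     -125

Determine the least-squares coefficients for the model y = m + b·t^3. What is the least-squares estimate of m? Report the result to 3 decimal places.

m = 1.732

The normal system XᵀX·[m, b]ᵀ = Xᵀy is [[6, 125]; [125, 17085]]·[m, b]ᵀ = [-116, -17059]ᵀ.
Determinant 6·17085 − 125² = 86885.
m = ((-116)·17085 − 125·(-17059))/86885 = 30103/17377; b = (6·(-17059) − 125·(-116))/86885 = -87854/86885.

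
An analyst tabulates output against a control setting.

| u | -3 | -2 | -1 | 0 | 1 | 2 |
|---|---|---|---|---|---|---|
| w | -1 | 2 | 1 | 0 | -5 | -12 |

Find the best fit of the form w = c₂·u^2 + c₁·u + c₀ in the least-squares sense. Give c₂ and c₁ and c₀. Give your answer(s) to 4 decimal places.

c₂ = -1.1786, c₁ = -3.3786, c₀ = -0.4571

With design matrix M, MᵀM = [[115, -27, 19]; [-27, 19, -3]; [19, -3, 6]] and Mᵀw = [-53, -31, -15]ᵀ.
Solving the 3×3 system (Gaussian elimination) gives c₂ = -33/28, c₁ = -473/140, c₀ = -16/35.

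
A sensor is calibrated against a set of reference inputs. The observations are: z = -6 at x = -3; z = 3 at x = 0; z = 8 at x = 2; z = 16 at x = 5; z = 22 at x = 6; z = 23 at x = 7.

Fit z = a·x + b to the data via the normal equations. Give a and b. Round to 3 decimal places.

a = 2.940, b = 2.670

The normal equations are: 123·a + 17·b = 407;  17·a + 6·b = 66.
(Σx·x = 123, Σx = 17, Σ1 = 6, Σx·z = 407, Σz = 66.)
Determinant 123·6 − 17² = 449.
a = (407·6 − 17·66)/449 = 1320/449; b = (123·66 − 17·407)/449 = 1199/449.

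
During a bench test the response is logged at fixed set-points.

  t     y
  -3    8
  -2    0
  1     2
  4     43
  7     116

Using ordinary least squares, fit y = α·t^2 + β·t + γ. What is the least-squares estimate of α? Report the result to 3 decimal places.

α = 2.003

The normal system XᵀX·[α, β, γ]ᵀ = Xᵀy is [[2755, 373, 79]; [373, 79, 7]; [79, 7, 5]]·[α, β, γ]ᵀ = [6446, 962, 169]ᵀ.
Row-reducing yields α = 59117/29514, β = 85219/29514, γ = -9297/4919.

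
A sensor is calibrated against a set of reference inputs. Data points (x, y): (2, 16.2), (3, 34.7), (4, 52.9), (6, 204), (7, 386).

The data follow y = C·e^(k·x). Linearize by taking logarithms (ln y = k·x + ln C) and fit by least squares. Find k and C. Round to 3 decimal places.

k = 0.625, C = 4.773

With ln yᵢ as the transformed response and xᵢ as the regressor:
XᵀX = [[114.0000, 22.0000]; [22.0000, 5]], rhs = [105.6834, 21.5741]ᵀ  (here Σx = 22.0000, Σ(x)² = 114.0000, Σln y = 21.5741, Σx·ln y = 105.6834).
Solving (det = 86.0000): k = 0.62543, ln C = 1.56294, so C = exp(1.56294) = 4.77285.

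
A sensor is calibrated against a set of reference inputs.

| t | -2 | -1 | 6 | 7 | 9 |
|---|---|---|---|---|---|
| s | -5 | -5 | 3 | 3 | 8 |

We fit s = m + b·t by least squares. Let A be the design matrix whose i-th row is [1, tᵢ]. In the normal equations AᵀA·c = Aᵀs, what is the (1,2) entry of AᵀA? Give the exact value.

Row 1 ↔ basis 1, column 2 ↔ basis t, so (AᵀA)_{1,2} = Σᵢ t = (1)·(-2) + (1)·(-1) + (1)·(6) + (1)·(7) + (1)·(9) = 19.

19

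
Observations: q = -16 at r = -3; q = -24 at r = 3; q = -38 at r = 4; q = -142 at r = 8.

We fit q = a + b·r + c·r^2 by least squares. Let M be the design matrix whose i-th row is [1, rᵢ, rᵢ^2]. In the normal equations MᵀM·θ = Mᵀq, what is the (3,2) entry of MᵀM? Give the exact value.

576

Row 3 ↔ basis r^2, column 2 ↔ basis r, so (MᵀM)_{3,2} = Σᵢ (r^2)·(r) = (9)·(-3) + (9)·(3) + (16)·(4) + (64)·(8) = 576.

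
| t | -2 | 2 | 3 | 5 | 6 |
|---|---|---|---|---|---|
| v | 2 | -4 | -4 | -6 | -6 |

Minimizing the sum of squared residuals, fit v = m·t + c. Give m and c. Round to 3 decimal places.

m = -1.021, c = -0.742

The normal equations are: 78·m + 14·c = -90;  14·m + 5·c = -18.
Δ = 78·5 − 14² = 194.
m = ((-90)·5 − 14·(-18))/194 = -99/97; c = (78·(-18) − 14·(-90))/194 = -72/97.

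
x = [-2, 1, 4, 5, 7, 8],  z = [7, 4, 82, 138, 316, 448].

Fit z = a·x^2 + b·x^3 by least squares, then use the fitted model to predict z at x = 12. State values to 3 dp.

Compute the Gram sums: Σx^2·x^2 = 7395, Σx^2·x^3 = 53693, Σx^3·x^3 = 399579.
For Aᵀz: Σx^2·z = 48950, Σx^3·z = 360210.
Normal equations: [[7395, 53693]; [53693, 399579]]·[a, b]ᵀ = [48950, 360210]ᵀ.
det = 7395·399579 − 53693² = 71948456.
a = (48950·399579 − 53693·360210)/71948456 = 27329565/8993557; b = (7395·360210 − 53693·48950)/71948456 = 4435075/8993557.
At x = 12: ẑ = (27329565/8993557)·(144) + (4435075/8993557)·(1728) = 11599266960/8993557.

ẑ = 1289.731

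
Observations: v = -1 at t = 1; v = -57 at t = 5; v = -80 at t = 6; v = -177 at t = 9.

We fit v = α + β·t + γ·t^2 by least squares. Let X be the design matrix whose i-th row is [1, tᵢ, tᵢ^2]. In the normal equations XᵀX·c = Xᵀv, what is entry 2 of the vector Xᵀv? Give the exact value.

Entry 2 ↔ basis t, so (Xᵀv)_{2} = Σᵢ (t)·vᵢ = (1)·(-1) + (5)·(-57) + (6)·(-80) + (9)·(-177) = -2359.

-2359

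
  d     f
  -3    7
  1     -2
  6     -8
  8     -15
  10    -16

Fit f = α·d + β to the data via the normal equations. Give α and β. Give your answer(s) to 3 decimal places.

α = -1.779, β = 1.028

From the data, Σd·d = 210, Σd = 22, Σ1 = 5.
Right-hand side: Σd·f = -351, Σf = -34.
Normal equations: [[210, 22]; [22, 5]]·[α, β]ᵀ = [-351, -34]ᵀ.
Eliminating β: 5·(row 1) − 22·(row 2) gives 566·α = 5·(-351) − 22·(-34) = -1007, so α = -1007/566.
Then β = ((-34) − 22·(-1007/566))/5 = 291/283.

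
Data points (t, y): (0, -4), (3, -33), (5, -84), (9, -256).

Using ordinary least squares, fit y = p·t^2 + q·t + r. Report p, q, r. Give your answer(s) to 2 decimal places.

Forming AᵀA = [[7267, 881, 115]; [881, 115, 17]; [115, 17, 4]] and Aᵀy = [-23133, -2823, -377]ᵀ gives AᵀA·[p, q, r]ᵀ = Aᵀy.
Row-reducing yields p = -7790/2577, q = -2111/2577, r = -3316/859.

p = -3.02, q = -0.82, r = -3.86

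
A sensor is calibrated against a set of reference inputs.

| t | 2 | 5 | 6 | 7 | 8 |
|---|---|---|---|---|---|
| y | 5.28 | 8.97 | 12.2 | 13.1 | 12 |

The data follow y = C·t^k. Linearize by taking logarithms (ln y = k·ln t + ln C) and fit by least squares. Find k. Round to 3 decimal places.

k = 0.663

Let Y = ln y. Fitting Y = k·ln t + ln C by least squares:
Σln t = 8.1197, Σ(ln t)² = 14.3918, Σln y = 11.4168, Σln t·ln y = 19.3395.
Normal system: [[14.3918, 8.1197]; [8.1197, 5]]·[k, ln C]ᵀ = [19.3395, 11.4168]ᵀ.
Solving (det = 6.0295): k = 0.66291, ln C = 1.20683.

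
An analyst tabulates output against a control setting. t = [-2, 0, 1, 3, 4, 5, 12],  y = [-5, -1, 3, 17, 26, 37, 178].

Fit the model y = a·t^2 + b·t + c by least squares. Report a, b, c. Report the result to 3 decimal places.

From the data, Σt^2·t^2 = 21715, Σt^2·t = 1937, Σt^2 = 199, Σt·t = 199, Σt = 23, Σ1 = 7.
Right-hand side: Σt^2·y = 27109, Σt·y = 2489, Σy = 255.
Normal equations: [[21715, 1937, 199]; [1937, 199, 23]; [199, 23, 7]]·[a, b, c]ᵀ = [27109, 2489, 255]ᵀ.
Solving the 3×3 system (Gaussian elimination) gives a = 64673/65241, b = 601259/195723, c = -32849/17793.

a = 0.991, b = 3.072, c = -1.846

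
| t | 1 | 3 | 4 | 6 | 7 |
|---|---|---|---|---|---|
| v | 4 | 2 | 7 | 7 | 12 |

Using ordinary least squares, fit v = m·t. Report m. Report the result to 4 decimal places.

The normal equations are: 111·m = 164.
Hence m = 164 / 111 ≈ 1.47748.

m = 1.4775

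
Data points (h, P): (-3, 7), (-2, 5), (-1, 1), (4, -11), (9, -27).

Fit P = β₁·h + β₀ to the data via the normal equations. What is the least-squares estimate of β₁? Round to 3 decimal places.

β₁ = -2.806

The normal equations are: 111·β₁ + 7·β₀ = -319;  7·β₁ + 5·β₀ = -25.
(Σh·h = 111, Σh = 7, Σ1 = 5, Σh·P = -319, ΣP = -25.)
Δ = 111·5 − 7² = 506.
β₁ = ((-319)·5 − 7·(-25))/506 = -710/253; β₀ = (111·(-25) − 7·(-319))/506 = -271/253.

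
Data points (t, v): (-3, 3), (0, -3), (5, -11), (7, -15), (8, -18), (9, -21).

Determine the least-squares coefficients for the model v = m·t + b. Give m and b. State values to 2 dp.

MᵀM·[m, b]ᵀ = Mᵀv reads: 228·m + 26·b = -502;  26·m + 6·b = -65.
Determinant 228·6 − 26² = 692.
m = ((-502)·6 − 26·(-65))/692 = -661/346; b = (228·(-65) − 26·(-502))/692 = -442/173.

m = -1.91, b = -2.55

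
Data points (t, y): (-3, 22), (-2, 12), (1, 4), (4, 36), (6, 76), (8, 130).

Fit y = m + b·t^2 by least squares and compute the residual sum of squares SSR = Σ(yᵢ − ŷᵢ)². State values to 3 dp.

Normal-equation sums: Σ1 = 6, Σt^2 = 130, Σt^2·t^2 = 5746.
For Aᵀy: Σy = 280, Σt^2·y = 11882.
AᵀA·[m, b]ᵀ = Aᵀy becomes [[6, 130]; [130, 5746]]·[m, b]ᵀ = [280, 11882]ᵀ.
Determinant 6·5746 − 130² = 17576.
m = (280·5746 − 130·11882)/17576 = 95/26; b = (6·11882 − 130·280)/17576 = 671/338.
Residuals: 81/169, 137/338, -277/169, 197/338, 297/338, -239/338; SSR = 61/13.

SSR = 4.692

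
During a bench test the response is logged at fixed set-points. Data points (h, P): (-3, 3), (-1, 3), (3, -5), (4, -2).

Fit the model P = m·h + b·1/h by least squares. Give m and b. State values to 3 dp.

m = -0.701, b = -2.618

Normal-equation sums: Σh·h = 35, Σh·1/h = 4, Σ1/h·1/h = 185/144.
Right-hand side: Σh·P = -35, Σ1/h·P = -37/6.
So MᵀM·[m, b]ᵀ = MᵀP: [[35, 4]; [4, 185/144]]·[m, b]ᵀ = [-35, -37/6]ᵀ.
Determinant 35·(185/144) − 4² = 4171/144.
m = ((-35)·(185/144) − 4·(-37/6))/(4171/144) = -2923/4171; b = (35·(-37/6) − 4·(-35))/(4171/144) = -10920/4171.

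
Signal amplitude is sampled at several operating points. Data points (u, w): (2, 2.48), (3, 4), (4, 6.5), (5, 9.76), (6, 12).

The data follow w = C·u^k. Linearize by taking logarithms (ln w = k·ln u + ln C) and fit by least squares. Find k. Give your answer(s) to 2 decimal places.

With ln wᵢ as the transformed response and ln uᵢ as the regressor:
Σln u = 6.5793, Σ(ln u)² = 9.4099, Σln w = 8.9296, Σln u·ln w = 12.8666.
Equations: 9.4099·k + 6.5793·ln C = 12.8666;  6.5793·k + 5·ln C = 8.9296.
Slope k = (n·Σln u·ln w − Σln u·Σln w)/(n·Σ(ln u)² − (Σln u)²) = (5·12.8666 − 6.5793·8.9296)/3.7630 = 1.48366; ln C = (Σln w − k·Σln u)/n = -0.16636.

k = 1.48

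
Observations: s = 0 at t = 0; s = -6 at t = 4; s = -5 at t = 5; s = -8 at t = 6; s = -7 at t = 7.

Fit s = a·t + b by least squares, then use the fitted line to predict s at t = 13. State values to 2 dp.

ŝ = -14.51

Compute the Gram sums: Σt·t = 126, Σt = 22, Σ1 = 5.
Right-hand side: Σt·s = -146, Σs = -26.
det = 126·5 − 22² = 146.
a = ((-146)·5 − 22·(-26))/146 = -79/73; b = (126·(-26) − 22·(-146))/146 = -32/73.
At t = 13: ŝ = (-79/73)·(13) + (-32/73)·(1) = -1059/73.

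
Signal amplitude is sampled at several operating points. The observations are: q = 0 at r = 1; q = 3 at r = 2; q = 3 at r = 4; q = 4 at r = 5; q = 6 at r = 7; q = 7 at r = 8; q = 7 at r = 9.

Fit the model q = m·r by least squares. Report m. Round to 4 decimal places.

Setting ∂/∂m … = 0 gives: 240·m = 199.
(Σr·r = 240, Σr·q = 199.)
m = 199/240 = 0.829167.

m = 0.8292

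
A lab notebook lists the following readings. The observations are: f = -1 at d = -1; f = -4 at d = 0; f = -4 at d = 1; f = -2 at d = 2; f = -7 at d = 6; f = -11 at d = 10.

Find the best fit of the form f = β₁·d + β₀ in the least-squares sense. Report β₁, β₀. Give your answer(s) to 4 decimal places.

Setting ∂/∂β₁ … = 0 gives: 142·β₁ + 18·β₀ = -159;  18·β₁ + 6·β₀ = -29.
Δ = 142·6 − 18² = 528.
β₁ = ((-159)·6 − 18·(-29))/528 = -9/11; β₀ = (142·(-29) − 18·(-159))/528 = -157/66.

β₁ = -0.8182, β₀ = -2.3788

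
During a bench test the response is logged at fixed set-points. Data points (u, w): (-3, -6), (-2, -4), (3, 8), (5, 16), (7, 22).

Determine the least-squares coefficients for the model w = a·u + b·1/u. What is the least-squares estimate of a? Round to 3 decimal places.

Sums needed: Σu·u = 96, Σu·1/u = 5, Σ1/u·1/u = 23489/44100.
Right-hand side: Σu·w = 284, Σ1/u·w = 1366/105.
Determinant 96·(23489/44100) − 5² = 96037/3675.
a = (284·(23489/44100) − 5·(1366/105))/(96037/3675) = 950569/288111; b = (96·(1366/105) − 5·284)/(96037/3675) = -628740/96037.

a = 3.299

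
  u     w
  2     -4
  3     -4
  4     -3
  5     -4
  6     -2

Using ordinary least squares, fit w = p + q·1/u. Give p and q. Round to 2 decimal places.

Sums needed: Σ1 = 5, Σ1/u = 29/20, Σ1/u·1/u = 1769/3600.
And Σw = -17, Σ1/u·w = -313/60.
So AᵀA·[p, q]ᵀ = Aᵀw: [[5, 29/20]; [29/20, 1769/3600]]·[p, q]ᵀ = [-17, -313/60]ᵀ.
Eliminating q: (1769/3600)·(row 1) − (29/20)·(row 2) gives (319/900)·p = (1769/3600)·(-17) − (29/20)·(-313/60) = -1421/1800, so p = -49/22.
Then q = ((-313/60) − (29/20)·(-49/22))/(1769/3600) = -1290/319.

p = -2.23, q = -4.04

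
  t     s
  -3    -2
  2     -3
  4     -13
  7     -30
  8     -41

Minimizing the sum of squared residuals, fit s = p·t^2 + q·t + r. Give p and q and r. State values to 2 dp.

XᵀX·[p, q, r]ᵀ = Xᵀs reads: 6850·p + 900·q + 142·r = -4332;  900·p + 142·q + 18·r = -590;  142·p + 18·q + 5·r = -89.
Row-reducing yields p = -43099/82903, q = -72458/82903, r = 9187/82903.

p = -0.52, q = -0.87, r = 0.11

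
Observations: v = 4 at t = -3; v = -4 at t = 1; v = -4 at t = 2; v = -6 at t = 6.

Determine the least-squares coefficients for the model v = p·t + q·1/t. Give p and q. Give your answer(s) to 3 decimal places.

p = -0.936, q = -3.306

Normal-equation sums: Σt·t = 50, Σt·1/t = 4, Σ1/t·1/t = 25/18.
And Σt·v = -60, Σ1/t·v = -25/3.
MᵀM·[p, q]ᵀ = Mᵀv becomes [[50, 4]; [4, 25/18]]·[p, q]ᵀ = [-60, -25/3]ᵀ.
Determinant 50·(25/18) − 4² = 481/9.
p = ((-60)·(25/18) − 4·(-25/3))/(481/9) = -450/481; q = (50·(-25/3) − 4·(-60))/(481/9) = -1590/481.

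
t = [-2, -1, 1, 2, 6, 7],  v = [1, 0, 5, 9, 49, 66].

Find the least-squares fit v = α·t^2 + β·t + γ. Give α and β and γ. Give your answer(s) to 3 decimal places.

With design matrix X, XᵀX = [[3731, 559, 95]; [559, 95, 13]; [95, 13, 6]] and Xᵀv = [5043, 777, 130]ᵀ.
Inverting the 3×3 Gram matrix, [α, β, γ]ᵀ = [1227/1205, 2447/1205, 1379/1205]ᵀ.

α = 1.018, β = 2.031, γ = 1.144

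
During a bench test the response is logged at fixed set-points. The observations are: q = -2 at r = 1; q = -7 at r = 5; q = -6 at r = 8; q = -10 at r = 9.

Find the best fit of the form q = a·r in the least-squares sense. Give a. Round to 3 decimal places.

From the data, Σr·r = 171.
Right-hand side: Σr·q = -175.
XᵀX·[a]ᵀ = Xᵀq becomes [[171]]·[a]ᵀ = [-175]ᵀ.
a = (-175)/171 = -1.02339.

a = -1.023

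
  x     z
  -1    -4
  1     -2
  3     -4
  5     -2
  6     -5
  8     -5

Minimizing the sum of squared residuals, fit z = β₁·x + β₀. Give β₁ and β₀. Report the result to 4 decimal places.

Entries of AᵀA: Σx·x = 136, Σx = 22, Σ1 = 6.
Moment sums: Σx·z = -90, Σz = -22.
Normal equations: [[136, 22]; [22, 6]]·[β₁, β₀]ᵀ = [-90, -22]ᵀ.
Eliminating β₀: 6·(row 1) − 22·(row 2) gives 332·β₁ = 6·(-90) − 22·(-22) = -56, so β₁ = -14/83.
Then β₀ = ((-22) − 22·(-14/83))/6 = -253/83.

β₁ = -0.1687, β₀ = -3.0482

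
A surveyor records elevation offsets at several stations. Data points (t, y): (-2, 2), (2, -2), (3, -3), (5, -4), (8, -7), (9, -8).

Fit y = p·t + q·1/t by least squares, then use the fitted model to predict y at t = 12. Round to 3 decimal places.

ŷ = -10.421

Entries of XᵀX: Σt·t = 187, Σt·1/t = 6, Σ1/t·1/t = 88009/129600.
For Xᵀy: Σt·y = -165, Σ1/t·y = -2003/360.
So XᵀX·[p, q]ᵀ = Xᵀy: [[187, 6]; [6, 88009/129600]]·[p, q]ᵀ = [-165, -2003/360]ᵀ.
Determinant 187·(88009/129600) − 6² = 11792083/129600.
p = ((-165)·(88009/129600) − 6·(-2003/360))/(11792083/129600) = -10195005/11792083; q = (187·(-2003/360) − 6·(-165))/(11792083/129600) = -6537960/11792083.
At t = 12: ŷ = (-10195005/11792083)·(12) + (-6537960/11792083)·(1/12) = -122884890/11792083.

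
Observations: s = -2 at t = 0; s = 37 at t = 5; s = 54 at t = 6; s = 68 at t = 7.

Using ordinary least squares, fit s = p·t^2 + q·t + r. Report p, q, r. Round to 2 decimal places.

With design matrix A, AᵀA = [[4322, 684, 110]; [684, 110, 18]; [110, 18, 4]] and Aᵀs = [6201, 985, 157]ᵀ.
Inverting the 3×3 Gram matrix, [p, q, r]ᵀ = [1985/1892, 5233/1892, -3875/1892]ᵀ.

p = 1.05, q = 2.77, r = -2.05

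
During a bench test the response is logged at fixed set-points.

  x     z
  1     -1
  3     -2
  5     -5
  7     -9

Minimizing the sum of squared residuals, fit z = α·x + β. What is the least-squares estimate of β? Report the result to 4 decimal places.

β = 1.1500

Entries of AᵀA: Σx·x = 84, Σx = 16, Σ1 = 4.
And Σx·z = -95, Σz = -17.
AᵀA·[α, β]ᵀ = Aᵀz becomes [[84, 16]; [16, 4]]·[α, β]ᵀ = [-95, -17]ᵀ.
det = 84·4 − 16² = 80.
α = ((-95)·4 − 16·(-17))/80 = -27/20; β = (84·(-17) − 16·(-95))/80 = 23/20.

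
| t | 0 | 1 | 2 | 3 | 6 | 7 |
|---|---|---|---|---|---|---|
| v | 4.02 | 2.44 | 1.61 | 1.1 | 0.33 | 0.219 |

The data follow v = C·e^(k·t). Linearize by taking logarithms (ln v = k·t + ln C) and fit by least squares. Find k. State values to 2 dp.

Linearized form: ln v = k·t + ln C. From the 6 transformed points,
AᵀA = [[99.0000, 19.0000]; [19.0000, 6]], rhs = [-15.1524, 0.2275]ᵀ  (here Σt = 19.0000, Σ(t)² = 99.0000, Σln v = 0.2275, Σt·ln v = -15.1524).
Solving (det = 233.0000): k = -0.40874, ln C = 1.33225.

k = -0.41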